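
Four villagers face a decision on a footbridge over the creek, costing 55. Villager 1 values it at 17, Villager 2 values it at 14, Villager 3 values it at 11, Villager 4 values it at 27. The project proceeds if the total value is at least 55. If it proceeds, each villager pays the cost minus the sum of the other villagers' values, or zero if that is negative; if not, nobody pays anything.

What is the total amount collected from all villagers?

16

Total value 69 ≥ cost 55, so it is built.
Villager 1: others sum to 52; max(0, 55 - 52) = 3.
Villager 2: others sum to 55; max(0, 55 - 55) = 0.
Villager 3: others sum to 58; max(0, 55 - 58) = 0.
Villager 4: others sum to 42; max(0, 55 - 42) = 13.
Total collected = 3 + 0 + 0 + 13 = 16.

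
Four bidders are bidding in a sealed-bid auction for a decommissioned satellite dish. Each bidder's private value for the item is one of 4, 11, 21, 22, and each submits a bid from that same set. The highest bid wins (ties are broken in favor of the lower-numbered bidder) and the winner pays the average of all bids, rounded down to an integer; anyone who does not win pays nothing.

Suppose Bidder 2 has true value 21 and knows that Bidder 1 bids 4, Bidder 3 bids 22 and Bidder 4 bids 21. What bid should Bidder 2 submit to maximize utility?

Bid 4: loses, pays 0, utility 0.
Bid 11: loses, pays 0, utility 0.
Bid 21: loses, pays 0, utility 0.
Bid 22: wins, pays 17, utility 21 - 17 = 4.
The best choice is 22 with utility 4.

22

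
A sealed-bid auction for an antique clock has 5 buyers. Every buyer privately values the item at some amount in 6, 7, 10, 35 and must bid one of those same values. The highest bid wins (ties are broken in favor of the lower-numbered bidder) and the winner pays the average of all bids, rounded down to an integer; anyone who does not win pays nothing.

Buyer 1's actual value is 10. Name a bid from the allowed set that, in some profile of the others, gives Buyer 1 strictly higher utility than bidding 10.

Suppose Buyer 2 bids 6, Buyer 3 bids 6, Buyer 4 bids 6 and Buyer 5 bids 7.
Bid 10: wins, pays 7, utility 10 - 7 = 3.
Bid 7: wins, pays 6, utility 10 - 6 = 4.
So bidding 7 beats truth here (4 > 3).

7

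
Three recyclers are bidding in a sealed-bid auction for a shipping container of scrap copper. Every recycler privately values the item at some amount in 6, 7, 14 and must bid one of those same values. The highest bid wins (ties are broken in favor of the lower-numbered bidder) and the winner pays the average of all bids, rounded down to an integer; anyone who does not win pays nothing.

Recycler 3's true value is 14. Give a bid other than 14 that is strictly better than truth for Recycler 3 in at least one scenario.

7

Suppose Recycler 1 bids 6 and Recycler 2 bids 6.
Bid 14: wins, pays 8, utility 14 - 8 = 6.
Bid 7: wins, pays 6, utility 14 - 6 = 8.
So bidding 7 beats truth here (8 > 6).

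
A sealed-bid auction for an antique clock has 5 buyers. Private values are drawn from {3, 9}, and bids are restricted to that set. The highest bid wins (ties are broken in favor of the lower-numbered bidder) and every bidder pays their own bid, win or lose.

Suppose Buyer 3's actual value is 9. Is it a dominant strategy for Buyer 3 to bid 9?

No

Consider the case where Buyer 1 bids 3, Buyer 2 bids 9, Buyer 4 bids 3 and Buyer 5 bids 3.
Truthful bid 9: loses but pays 9, utility -9.
Bid 3 instead: loses but pays 3, utility -3.
Since -3 > -9, bidding 3 is strictly better here, so truthful bidding is not dominant.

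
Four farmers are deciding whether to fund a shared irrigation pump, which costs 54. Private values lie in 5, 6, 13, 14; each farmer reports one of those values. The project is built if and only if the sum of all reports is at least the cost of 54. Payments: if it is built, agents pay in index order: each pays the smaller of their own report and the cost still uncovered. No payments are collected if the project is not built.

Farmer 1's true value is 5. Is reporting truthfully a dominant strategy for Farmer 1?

Check each profile of the others' reports and compare truth against every alternative report.
Others report (5, 5, 5): truth gives 0, best alternative gives 0.
Others report (5, 5, 6): truth gives 0, best alternative gives 0.
Others report (5, 5, 13): truth gives 0, best alternative gives 0.
Others report (5, 5, 14): truth gives 0, best alternative gives 0.
Others report (5, 6, 5): truth gives 0, best alternative gives 0.
Others report (5, 6, 6): truth gives 0, best alternative gives 0.
(Remaining 58 profiles checked similarly; truth is weakly best in each.)
In every case the truthful report is at least as good as any alternative, so it is a dominant strategy.

Yes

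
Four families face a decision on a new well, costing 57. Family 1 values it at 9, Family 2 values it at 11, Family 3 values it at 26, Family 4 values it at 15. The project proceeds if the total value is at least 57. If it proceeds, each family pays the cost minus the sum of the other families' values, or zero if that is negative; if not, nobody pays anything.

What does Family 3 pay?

22

Total value 61 ≥ cost 57, so the project is built.
The other families' values sum to 35.
Cost minus that sum is 57 - 35 = 22.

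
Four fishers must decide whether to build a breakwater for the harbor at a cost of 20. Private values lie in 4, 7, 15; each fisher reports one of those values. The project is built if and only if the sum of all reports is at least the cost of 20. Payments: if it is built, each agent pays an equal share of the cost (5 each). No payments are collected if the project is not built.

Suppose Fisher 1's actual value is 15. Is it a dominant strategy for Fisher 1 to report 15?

Check each profile of the others' reports and compare truth against every alternative report.
Others report (4, 4, 4): truth gives 10, best alternative gives 0.
Others report (4, 4, 7): truth gives 10, best alternative gives 10.
Others report (4, 4, 15): truth gives 10, best alternative gives 10.
Others report (4, 7, 4): truth gives 10, best alternative gives 10.
Others report (4, 7, 7): truth gives 10, best alternative gives 10.
Others report (4, 7, 15): truth gives 10, best alternative gives 10.
(Remaining 21 profiles checked similarly; truth is weakly best in each.)
In every case the truthful report is at least as good as any alternative, so it is a dominant strategy.

Yes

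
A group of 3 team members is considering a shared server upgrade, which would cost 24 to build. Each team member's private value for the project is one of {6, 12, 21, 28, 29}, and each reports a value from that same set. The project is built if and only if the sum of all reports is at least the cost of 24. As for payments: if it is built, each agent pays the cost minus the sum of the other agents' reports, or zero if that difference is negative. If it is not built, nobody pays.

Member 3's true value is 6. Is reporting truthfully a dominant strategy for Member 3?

Check each profile of the others' reports and compare truth against every alternative report.
Others report (6, 6): truth gives 0, best alternative gives -6.
Others report (6, 21): truth gives 6, best alternative gives 6.
Others report (6, 28): truth gives 6, best alternative gives 6.
Others report (6, 29): truth gives 6, best alternative gives 6.
Others report (12, 12): truth gives 6, best alternative gives 6.
Others report (12, 21): truth gives 6, best alternative gives 6.
(Remaining 19 profiles checked similarly; truth is weakly best in each.)
In every case the truthful report is at least as good as any alternative, so it is a dominant strategy.

Yes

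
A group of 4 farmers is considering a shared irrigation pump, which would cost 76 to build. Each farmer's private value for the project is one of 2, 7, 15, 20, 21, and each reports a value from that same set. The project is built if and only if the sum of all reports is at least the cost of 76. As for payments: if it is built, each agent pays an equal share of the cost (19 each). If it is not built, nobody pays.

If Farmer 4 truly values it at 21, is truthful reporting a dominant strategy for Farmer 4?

Yes

Check each profile of the others' reports and compare truth against every alternative report.
Others report (15, 20, 20): truth gives 2, best alternative gives 0.
Others report (20, 15, 20): truth gives 2, best alternative gives 0.
Others report (20, 20, 15): truth gives 2, best alternative gives 0.
Others report (15, 20, 21): truth gives 2, best alternative gives 2.
Others report (15, 21, 20): truth gives 2, best alternative gives 2.
Others report (15, 21, 21): truth gives 2, best alternative gives 2.
(Remaining 119 profiles checked similarly; truth is weakly best in each.)
In every case the truthful report is at least as good as any alternative, so it is a dominant strategy.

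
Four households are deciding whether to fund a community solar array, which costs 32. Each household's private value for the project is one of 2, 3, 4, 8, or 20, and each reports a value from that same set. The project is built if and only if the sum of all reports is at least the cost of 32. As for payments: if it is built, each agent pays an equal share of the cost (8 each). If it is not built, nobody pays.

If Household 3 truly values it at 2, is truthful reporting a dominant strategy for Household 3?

Yes

Check each profile of the others' reports and compare truth against every alternative report.
Others report (2, 8, 20): truth gives -6, best alternative gives -6.
Others report (2, 20, 8): truth gives -6, best alternative gives -6.
Others report (2, 20, 20): truth gives -6, best alternative gives -6.
Others report (3, 8, 20): truth gives -6, best alternative gives -6.
Others report (3, 20, 8): truth gives -6, best alternative gives -6.
Others report (3, 20, 20): truth gives -6, best alternative gives -6.
(Remaining 119 profiles checked similarly; truth is weakly best in each.)
In every case the truthful report is at least as good as any alternative, so it is a dominant strategy.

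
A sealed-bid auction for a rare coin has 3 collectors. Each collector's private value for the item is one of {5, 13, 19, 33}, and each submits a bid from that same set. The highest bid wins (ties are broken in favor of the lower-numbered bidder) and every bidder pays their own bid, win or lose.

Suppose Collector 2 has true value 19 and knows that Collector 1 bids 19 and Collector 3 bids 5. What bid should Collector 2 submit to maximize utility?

Bid 5: loses but pays 5, utility -5.
Bid 13: loses but pays 13, utility -13.
Bid 19: loses but pays 19, utility -19.
Bid 33: wins, pays 33, utility 19 - 33 = -14.
The best choice is 5 with utility -5.

5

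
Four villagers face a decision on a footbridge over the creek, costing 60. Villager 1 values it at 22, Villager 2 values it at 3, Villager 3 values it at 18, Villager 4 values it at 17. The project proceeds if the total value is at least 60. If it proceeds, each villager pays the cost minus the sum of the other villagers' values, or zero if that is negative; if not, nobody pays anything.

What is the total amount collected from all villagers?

60

Total value 60 ≥ cost 60, so it is built.
Villager 1: others sum to 38; max(0, 60 - 38) = 22.
Villager 2: others sum to 57; max(0, 60 - 57) = 3.
Villager 3: others sum to 42; max(0, 60 - 42) = 18.
Villager 4: others sum to 43; max(0, 60 - 43) = 17.
Total collected = 22 + 3 + 18 + 17 = 60.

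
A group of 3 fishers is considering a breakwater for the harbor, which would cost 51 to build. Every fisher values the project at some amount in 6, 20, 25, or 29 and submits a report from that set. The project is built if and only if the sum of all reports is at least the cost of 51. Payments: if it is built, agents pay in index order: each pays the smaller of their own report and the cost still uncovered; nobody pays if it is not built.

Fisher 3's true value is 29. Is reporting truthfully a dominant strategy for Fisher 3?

Yes

Check each profile of the others' reports and compare truth against every alternative report.
Others report (25, 29): truth gives 29, best alternative gives 29.
Others report (29, 25): truth gives 29, best alternative gives 29.
Others report (29, 29): truth gives 29, best alternative gives 29.
Others report (25, 25): truth gives 28, best alternative gives 28.
Others report (20, 29): truth gives 27, best alternative gives 27.
Others report (29, 20): truth gives 27, best alternative gives 27.
(Remaining 10 profiles checked similarly; truth is weakly best in each.)
In every case the truthful report is at least as good as any alternative, so it is a dominant strategy.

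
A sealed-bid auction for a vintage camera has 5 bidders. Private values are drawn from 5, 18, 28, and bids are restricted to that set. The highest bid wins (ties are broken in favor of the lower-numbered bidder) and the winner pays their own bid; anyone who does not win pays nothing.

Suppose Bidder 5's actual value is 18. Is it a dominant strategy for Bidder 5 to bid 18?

Check each profile of the others' bids and compare truth against every alternative bid.
Others bid (5, 5, 5, 5): truth gives 0, best alternative gives 0.
Others bid (5, 5, 5, 18): truth gives 0, best alternative gives 0.
Others bid (5, 5, 5, 28): truth gives 0, best alternative gives 0.
Others bid (5, 5, 18, 5): truth gives 0, best alternative gives 0.
Others bid (5, 5, 18, 18): truth gives 0, best alternative gives 0.
Others bid (5, 5, 18, 28): truth gives 0, best alternative gives 0.
(Remaining 75 profiles checked similarly; truth is weakly best in each.)
In every case the truthful bid is at least as good as any alternative, so it is a dominant strategy.

Yes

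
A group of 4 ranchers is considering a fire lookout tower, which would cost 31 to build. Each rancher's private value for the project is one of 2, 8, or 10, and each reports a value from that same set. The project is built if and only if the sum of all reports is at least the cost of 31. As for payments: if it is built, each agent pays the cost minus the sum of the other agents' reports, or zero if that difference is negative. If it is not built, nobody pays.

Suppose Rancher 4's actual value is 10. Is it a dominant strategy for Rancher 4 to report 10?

Yes

Check each profile of the others' reports and compare truth against every alternative report.
Others report (2, 10, 10): truth gives 1, best alternative gives 0.
Others report (10, 2, 10): truth gives 1, best alternative gives 0.
Others report (10, 10, 2): truth gives 1, best alternative gives 0.
Others report (10, 10, 10): truth gives 9, best alternative gives 9.
Others report (8, 10, 10): truth gives 7, best alternative gives 7.
Others report (10, 8, 10): truth gives 7, best alternative gives 7.
(Remaining 21 profiles checked similarly; truth is weakly best in each.)
In every case the truthful report is at least as good as any alternative, so it is a dominant strategy.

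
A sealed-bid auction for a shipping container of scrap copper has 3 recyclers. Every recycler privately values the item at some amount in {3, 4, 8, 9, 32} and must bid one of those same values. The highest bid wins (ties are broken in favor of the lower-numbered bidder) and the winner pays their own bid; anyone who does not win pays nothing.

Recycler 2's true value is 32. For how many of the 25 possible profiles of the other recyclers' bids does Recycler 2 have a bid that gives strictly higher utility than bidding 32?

Others bid (3, 3): truth gives 0; bid 4 gives 28 > 0. Violating.
Others bid (3, 4): truth gives 0; bid 4 gives 28 > 0. Violating.
Others bid (3, 8): truth gives 0; bid 8 gives 24 > 0. Violating.
Others bid (3, 9): truth gives 0; bid 9 gives 23 > 0. Violating.
Others bid (3, 32): truth gives 0; no alternative beats it.
Others bid (4, 32): truth gives 0; no alternative beats it.
(Checking all 25 profiles: 12 have a profitable deviation, 13 do not.)

12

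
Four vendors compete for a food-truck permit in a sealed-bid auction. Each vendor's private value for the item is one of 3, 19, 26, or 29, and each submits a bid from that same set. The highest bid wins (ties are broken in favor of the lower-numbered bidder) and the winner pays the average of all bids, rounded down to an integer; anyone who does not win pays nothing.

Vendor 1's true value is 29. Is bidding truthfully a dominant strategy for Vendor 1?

Consider the case where Vendor 2 bids 3, Vendor 3 bids 3 and Vendor 4 bids 3.
Truthful bid 29: wins, pays 9, utility 29 - 9 = 20.
Bid 3 instead: wins, pays 3, utility 29 - 3 = 26.
Since 26 > 20, bidding 3 is strictly better here, so truthful bidding is not dominant.

No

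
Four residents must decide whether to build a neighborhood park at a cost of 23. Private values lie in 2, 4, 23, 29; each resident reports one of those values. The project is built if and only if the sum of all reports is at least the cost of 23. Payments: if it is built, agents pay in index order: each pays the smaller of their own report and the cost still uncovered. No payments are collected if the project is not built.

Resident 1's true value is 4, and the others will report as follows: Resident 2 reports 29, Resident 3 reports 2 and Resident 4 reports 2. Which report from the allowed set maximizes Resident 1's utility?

2

Report 2: project built, pays 2, utility 4 - 2 = 2.
Report 4: project built, pays 4, utility 4 - 4 = 0.
Report 23: project built, pays 23, utility 4 - 23 = -19.
Report 29: project built, pays 23, utility 4 - 23 = -19.
The best choice is 2 with utility 2.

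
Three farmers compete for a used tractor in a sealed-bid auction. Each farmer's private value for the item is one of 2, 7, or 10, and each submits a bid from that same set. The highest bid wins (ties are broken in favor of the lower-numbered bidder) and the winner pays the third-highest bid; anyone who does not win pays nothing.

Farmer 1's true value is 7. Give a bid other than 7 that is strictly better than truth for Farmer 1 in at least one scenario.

Suppose Farmer 2 bids 2 and Farmer 3 bids 10.
Bid 7: loses, pays 0, utility 0.
Bid 10: wins, pays 2, utility 7 - 2 = 5.
So bidding 10 beats truth here (5 > 0).

10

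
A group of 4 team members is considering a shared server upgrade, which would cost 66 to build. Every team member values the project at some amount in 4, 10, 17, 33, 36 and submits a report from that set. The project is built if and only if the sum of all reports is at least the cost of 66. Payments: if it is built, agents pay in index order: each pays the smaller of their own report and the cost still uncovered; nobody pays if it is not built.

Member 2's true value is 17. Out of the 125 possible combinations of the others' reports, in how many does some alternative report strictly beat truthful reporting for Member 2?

Others report (4, 17, 36): truth gives 0; report 10 gives 7 > 0. Violating.
Others report (4, 33, 33): truth gives 0; report 4 gives 13 > 0. Violating.
Others report (4, 33, 36): truth gives 0; report 4 gives 13 > 0. Violating.
Others report (4, 36, 17): truth gives 0; report 10 gives 7 > 0. Violating.
Others report (4, 4, 4): truth gives 0; no alternative beats it.
Others report (4, 4, 10): truth gives 0; no alternative beats it.
(Checking all 125 profiles: 71 have a profitable deviation, 54 do not.)

71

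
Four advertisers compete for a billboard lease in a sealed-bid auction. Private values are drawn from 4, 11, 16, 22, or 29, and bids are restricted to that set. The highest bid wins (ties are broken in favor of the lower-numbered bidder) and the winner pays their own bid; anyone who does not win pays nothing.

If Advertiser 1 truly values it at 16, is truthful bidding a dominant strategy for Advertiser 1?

No

Consider the case where Advertiser 2 bids 4, Advertiser 3 bids 4 and Advertiser 4 bids 4.
Truthful bid 16: wins, pays 16, utility 16 - 16 = 0.
Bid 4 instead: wins, pays 4, utility 16 - 4 = 12.
Since 12 > 0, bidding 4 is strictly better here, so truthful bidding is not dominant.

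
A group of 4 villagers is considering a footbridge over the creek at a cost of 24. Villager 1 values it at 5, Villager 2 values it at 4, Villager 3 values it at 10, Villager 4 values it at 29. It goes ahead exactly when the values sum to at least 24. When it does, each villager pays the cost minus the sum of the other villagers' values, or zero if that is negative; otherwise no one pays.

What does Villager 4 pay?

5

Total value 48 ≥ cost 24, so the project is built.
The other villagers' values sum to 19.
Cost minus that sum is 24 - 19 = 5.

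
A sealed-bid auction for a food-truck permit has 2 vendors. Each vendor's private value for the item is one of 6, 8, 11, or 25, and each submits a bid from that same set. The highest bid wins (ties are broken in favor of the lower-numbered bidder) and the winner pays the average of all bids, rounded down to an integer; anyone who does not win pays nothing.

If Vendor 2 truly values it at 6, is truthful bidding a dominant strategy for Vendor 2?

Check each profile of the others' bids and compare truth against every alternative bid.
Others bid (6): truth gives 0, best alternative gives -1.
Others bid (8): truth gives 0, best alternative gives 0.
Others bid (11): truth gives 0, best alternative gives 0.
Others bid (25): truth gives 0, best alternative gives 0.
In every case the truthful bid is at least as good as any alternative, so it is a dominant strategy.

Yes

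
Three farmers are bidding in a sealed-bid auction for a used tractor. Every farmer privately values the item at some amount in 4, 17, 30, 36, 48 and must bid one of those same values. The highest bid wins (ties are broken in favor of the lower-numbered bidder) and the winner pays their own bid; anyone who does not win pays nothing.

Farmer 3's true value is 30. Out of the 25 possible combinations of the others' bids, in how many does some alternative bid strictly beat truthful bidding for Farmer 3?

1

Others bid (4, 4): truth gives 0; bid 17 gives 13 > 0. Violating.
Others bid (4, 17): truth gives 0; no alternative beats it.
Others bid (4, 30): truth gives 0; no alternative beats it.
(Checking all 25 profiles: 1 has a profitable deviation, 24 do not.)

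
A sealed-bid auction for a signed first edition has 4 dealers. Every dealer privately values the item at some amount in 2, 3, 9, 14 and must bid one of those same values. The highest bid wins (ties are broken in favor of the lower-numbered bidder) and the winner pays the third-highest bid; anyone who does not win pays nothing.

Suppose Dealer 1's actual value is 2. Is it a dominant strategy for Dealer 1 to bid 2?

Check each profile of the others' bids and compare truth against every alternative bid.
Others bid (2, 3, 3): truth gives 0, best alternative gives -1.
Others bid (3, 2, 3): truth gives 0, best alternative gives -1.
Others bid (3, 3, 2): truth gives 0, best alternative gives -1.
Others bid (3, 3, 3): truth gives 0, best alternative gives -1.
Others bid (2, 2, 2): truth gives 0, best alternative gives 0.
Others bid (2, 2, 3): truth gives 0, best alternative gives 0.
(Remaining 58 profiles checked similarly; truth is weakly best in each.)
In every case the truthful bid is at least as good as any alternative, so it is a dominant strategy.

Yes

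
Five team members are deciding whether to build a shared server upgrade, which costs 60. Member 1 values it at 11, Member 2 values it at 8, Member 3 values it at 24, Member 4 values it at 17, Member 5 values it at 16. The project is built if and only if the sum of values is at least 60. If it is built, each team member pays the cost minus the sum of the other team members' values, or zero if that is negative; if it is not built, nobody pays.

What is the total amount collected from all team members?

Total value 76 ≥ cost 60, so it is built.
Member 1: others sum to 65; max(0, 60 - 65) = 0.
Member 2: others sum to 68; max(0, 60 - 68) = 0.
Member 3: others sum to 52; max(0, 60 - 52) = 8.
Member 4: others sum to 59; max(0, 60 - 59) = 1.
Member 5: others sum to 60; max(0, 60 - 60) = 0.
Total collected = 0 + 0 + 8 + 1 + 0 = 9.

9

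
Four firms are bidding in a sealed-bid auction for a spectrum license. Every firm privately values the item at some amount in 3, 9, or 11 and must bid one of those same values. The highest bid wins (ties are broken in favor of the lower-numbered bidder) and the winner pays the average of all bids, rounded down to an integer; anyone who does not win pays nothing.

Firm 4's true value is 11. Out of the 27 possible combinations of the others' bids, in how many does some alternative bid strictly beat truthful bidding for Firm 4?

Others bid (3, 3, 3): truth gives 6; bid 9 gives 7 > 6. Violating.
Others bid (3, 3, 9): truth gives 5; no alternative beats it.
Others bid (3, 3, 11): truth gives 0; no alternative beats it.
(Checking all 27 profiles: 1 has a profitable deviation, 26 do not.)

1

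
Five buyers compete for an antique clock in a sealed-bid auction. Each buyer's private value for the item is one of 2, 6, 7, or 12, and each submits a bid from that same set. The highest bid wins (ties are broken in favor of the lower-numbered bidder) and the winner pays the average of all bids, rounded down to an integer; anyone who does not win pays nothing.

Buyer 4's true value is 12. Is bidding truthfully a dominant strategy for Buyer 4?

No

Consider the case where Buyer 1 bids 2, Buyer 2 bids 2, Buyer 3 bids 2 and Buyer 5 bids 2.
Truthful bid 12: wins, pays 4, utility 12 - 4 = 8.
Bid 6 instead: wins, pays 2, utility 12 - 2 = 10.
Since 10 > 8, bidding 6 is strictly better here, so truthful bidding is not dominant.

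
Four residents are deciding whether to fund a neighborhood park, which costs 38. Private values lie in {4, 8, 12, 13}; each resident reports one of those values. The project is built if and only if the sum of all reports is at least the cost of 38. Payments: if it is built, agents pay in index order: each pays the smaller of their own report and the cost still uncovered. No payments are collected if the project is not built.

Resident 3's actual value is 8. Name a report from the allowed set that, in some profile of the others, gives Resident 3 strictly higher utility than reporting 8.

4

Suppose Resident 1 reports 8, Resident 2 reports 13 and Resident 4 reports 13.
Report 8: project built, pays 8, utility 8 - 8 = 0.
Report 4: project built, pays 4, utility 8 - 4 = 4.
So reporting 4 beats truth here (4 > 0).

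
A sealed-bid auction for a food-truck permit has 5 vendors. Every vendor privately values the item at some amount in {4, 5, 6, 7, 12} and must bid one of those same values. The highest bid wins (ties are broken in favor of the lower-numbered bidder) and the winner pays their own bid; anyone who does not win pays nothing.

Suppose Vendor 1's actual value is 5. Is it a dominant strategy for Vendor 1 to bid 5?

Consider the case where Vendor 2 bids 4, Vendor 3 bids 4, Vendor 4 bids 4 and Vendor 5 bids 4.
Truthful bid 5: wins, pays 5, utility 5 - 5 = 0.
Bid 4 instead: wins, pays 4, utility 5 - 4 = 1.
Since 1 > 0, bidding 4 is strictly better here, so truthful bidding is not dominant.

No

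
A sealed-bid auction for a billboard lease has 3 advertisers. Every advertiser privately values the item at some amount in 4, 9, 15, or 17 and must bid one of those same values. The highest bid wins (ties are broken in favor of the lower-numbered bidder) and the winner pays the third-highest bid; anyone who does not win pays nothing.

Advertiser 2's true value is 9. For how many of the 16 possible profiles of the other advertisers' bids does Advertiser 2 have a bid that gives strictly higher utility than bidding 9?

4

Others bid (4, 15): truth gives 0; bid 15 gives 5 > 0. Violating.
Others bid (4, 17): truth gives 0; bid 17 gives 5 > 0. Violating.
Others bid (9, 4): truth gives 0; bid 15 gives 5 > 0. Violating.
Others bid (15, 4): truth gives 0; bid 17 gives 5 > 0. Violating.
Others bid (4, 4): truth gives 5; no alternative beats it.
Others bid (4, 9): truth gives 5; no alternative beats it.
(Checking all 16 profiles: 4 have a profitable deviation, 12 do not.)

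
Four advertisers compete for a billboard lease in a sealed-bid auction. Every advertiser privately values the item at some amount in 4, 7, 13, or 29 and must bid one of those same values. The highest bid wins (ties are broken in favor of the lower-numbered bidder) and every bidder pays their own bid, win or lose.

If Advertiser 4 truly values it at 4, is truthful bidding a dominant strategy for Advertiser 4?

No

Consider the case where Advertiser 1 bids 4, Advertiser 2 bids 4 and Advertiser 3 bids 4.
Truthful bid 4: loses but pays 4, utility -4.
Bid 7 instead: wins, pays 7, utility 4 - 7 = -3.
Since -3 > -4, bidding 7 is strictly better here, so truthful bidding is not dominant.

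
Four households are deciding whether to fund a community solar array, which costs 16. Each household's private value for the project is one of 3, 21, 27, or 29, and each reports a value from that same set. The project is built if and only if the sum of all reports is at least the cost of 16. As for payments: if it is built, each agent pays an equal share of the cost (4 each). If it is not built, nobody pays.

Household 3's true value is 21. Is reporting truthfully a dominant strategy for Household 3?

Check each profile of the others' reports and compare truth against every alternative report.
Others report (3, 3, 3): truth gives 17, best alternative gives 17.
Others report (3, 3, 21): truth gives 17, best alternative gives 17.
Others report (3, 3, 27): truth gives 17, best alternative gives 17.
Others report (3, 3, 29): truth gives 17, best alternative gives 17.
Others report (3, 21, 3): truth gives 17, best alternative gives 17.
Others report (3, 21, 21): truth gives 17, best alternative gives 17.
(Remaining 58 profiles checked similarly; truth is weakly best in each.)
In every case the truthful report is at least as good as any alternative, so it is a dominant strategy.

Yes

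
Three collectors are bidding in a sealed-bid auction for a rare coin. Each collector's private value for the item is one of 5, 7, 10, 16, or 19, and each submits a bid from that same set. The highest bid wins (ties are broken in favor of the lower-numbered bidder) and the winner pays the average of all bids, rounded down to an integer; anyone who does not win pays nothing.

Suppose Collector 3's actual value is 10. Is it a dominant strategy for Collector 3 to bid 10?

Consider the case where Collector 1 bids 5 and Collector 2 bids 5.
Truthful bid 10: wins, pays 6, utility 10 - 6 = 4.
Bid 7 instead: wins, pays 5, utility 10 - 5 = 5.
Since 5 > 4, bidding 7 is strictly better here, so truthful bidding is not dominant.

No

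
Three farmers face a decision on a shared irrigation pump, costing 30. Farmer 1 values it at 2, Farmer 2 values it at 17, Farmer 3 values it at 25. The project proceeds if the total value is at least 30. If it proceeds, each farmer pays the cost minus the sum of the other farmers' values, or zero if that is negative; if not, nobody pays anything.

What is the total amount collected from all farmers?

Total value 44 ≥ cost 30, so it is built.
Farmer 1: others sum to 42; max(0, 30 - 42) = 0.
Farmer 2: others sum to 27; max(0, 30 - 27) = 3.
Farmer 3: others sum to 19; max(0, 30 - 19) = 11.
Total collected = 0 + 3 + 11 = 14.

14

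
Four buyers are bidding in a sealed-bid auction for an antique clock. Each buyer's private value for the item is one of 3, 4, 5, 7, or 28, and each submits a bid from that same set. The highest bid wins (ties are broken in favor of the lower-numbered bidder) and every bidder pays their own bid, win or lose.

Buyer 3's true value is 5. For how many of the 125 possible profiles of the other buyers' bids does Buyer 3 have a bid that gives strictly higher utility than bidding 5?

Others bid (3, 3, 3): truth gives 0; bid 4 gives 1 > 0. Violating.
Others bid (3, 3, 4): truth gives 0; bid 4 gives 1 > 0. Violating.
Others bid (3, 3, 7): truth gives -5; bid 7 gives -2 > -5. Violating.
Others bid (3, 3, 28): truth gives -5; bid 3 gives -3 > -5. Violating.
Others bid (3, 3, 5): truth gives 0; no alternative beats it.
Others bid (3, 4, 3): truth gives 0; no alternative beats it.
(Checking all 125 profiles: 115 have a profitable deviation, 10 do not.)

115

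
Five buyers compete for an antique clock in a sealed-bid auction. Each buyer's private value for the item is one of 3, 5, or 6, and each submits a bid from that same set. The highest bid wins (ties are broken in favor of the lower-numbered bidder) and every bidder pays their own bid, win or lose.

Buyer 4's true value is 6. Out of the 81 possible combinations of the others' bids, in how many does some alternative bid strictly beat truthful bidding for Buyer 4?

59

Others bid (3, 3, 3, 3): truth gives 0; bid 5 gives 1 > 0. Violating.
Others bid (3, 3, 3, 5): truth gives 0; bid 5 gives 1 > 0. Violating.
Others bid (3, 3, 6, 3): truth gives -6; bid 3 gives -3 > -6. Violating.
Others bid (3, 3, 6, 5): truth gives -6; bid 3 gives -3 > -6. Violating.
Others bid (3, 3, 3, 6): truth gives 0; no alternative beats it.
Others bid (3, 3, 5, 3): truth gives 0; no alternative beats it.
(Checking all 81 profiles: 59 have a profitable deviation, 22 do not.)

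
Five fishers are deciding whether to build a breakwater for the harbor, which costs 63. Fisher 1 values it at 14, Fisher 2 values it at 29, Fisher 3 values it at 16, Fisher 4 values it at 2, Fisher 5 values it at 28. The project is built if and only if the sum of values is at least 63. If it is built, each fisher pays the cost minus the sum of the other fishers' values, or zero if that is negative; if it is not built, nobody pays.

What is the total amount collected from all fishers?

5

Total value 89 ≥ cost 63, so it is built.
Fisher 1: others sum to 75; max(0, 63 - 75) = 0.
Fisher 2: others sum to 60; max(0, 63 - 60) = 3.
Fisher 3: others sum to 73; max(0, 63 - 73) = 0.
Fisher 4: others sum to 87; max(0, 63 - 87) = 0.
Fisher 5: others sum to 61; max(0, 63 - 61) = 2.
Total collected = 0 + 3 + 0 + 0 + 2 = 5.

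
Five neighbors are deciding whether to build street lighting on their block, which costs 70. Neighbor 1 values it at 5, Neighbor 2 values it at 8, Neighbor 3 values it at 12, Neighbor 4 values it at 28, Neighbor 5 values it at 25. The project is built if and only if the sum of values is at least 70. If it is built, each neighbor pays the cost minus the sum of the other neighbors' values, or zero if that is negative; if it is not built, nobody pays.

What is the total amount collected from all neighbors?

Total value 78 ≥ cost 70, so it is built.
Neighbor 1: others sum to 73; max(0, 70 - 73) = 0.
Neighbor 2: others sum to 70; max(0, 70 - 70) = 0.
Neighbor 3: others sum to 66; max(0, 70 - 66) = 4.
Neighbor 4: others sum to 50; max(0, 70 - 50) = 20.
Neighbor 5: others sum to 53; max(0, 70 - 53) = 17.
Total collected = 0 + 0 + 4 + 20 + 17 = 41.

41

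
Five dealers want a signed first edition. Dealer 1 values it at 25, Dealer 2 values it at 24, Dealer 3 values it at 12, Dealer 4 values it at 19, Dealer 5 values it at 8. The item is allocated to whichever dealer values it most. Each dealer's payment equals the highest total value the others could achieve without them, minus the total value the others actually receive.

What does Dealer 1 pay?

24

Dealer 1 has the highest value and receives the item.
Without Dealer 1, the item would go to the next-highest value, 24, so the others could achieve 24.
With Dealer 1 present and winning, the others receive nothing, so their total is 0.
Payment = 24 - 0 = 24.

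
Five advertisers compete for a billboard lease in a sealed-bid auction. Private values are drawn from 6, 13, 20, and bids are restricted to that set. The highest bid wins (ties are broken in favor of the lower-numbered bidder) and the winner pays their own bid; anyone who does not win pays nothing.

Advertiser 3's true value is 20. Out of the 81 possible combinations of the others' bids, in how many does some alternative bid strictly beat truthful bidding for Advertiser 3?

4

Others bid (6, 6, 6, 6): truth gives 0; bid 13 gives 7 > 0. Violating.
Others bid (6, 6, 6, 13): truth gives 0; bid 13 gives 7 > 0. Violating.
Others bid (6, 6, 13, 6): truth gives 0; bid 13 gives 7 > 0. Violating.
Others bid (6, 6, 13, 13): truth gives 0; bid 13 gives 7 > 0. Violating.
Others bid (6, 6, 6, 20): truth gives 0; no alternative beats it.
Others bid (6, 6, 13, 20): truth gives 0; no alternative beats it.
(Checking all 81 profiles: 4 have a profitable deviation, 77 do not.)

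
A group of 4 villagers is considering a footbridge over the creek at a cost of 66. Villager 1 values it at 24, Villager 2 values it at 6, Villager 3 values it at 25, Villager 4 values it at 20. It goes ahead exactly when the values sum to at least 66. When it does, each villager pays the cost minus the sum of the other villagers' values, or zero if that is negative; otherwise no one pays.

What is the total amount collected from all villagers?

42

Total value 75 ≥ cost 66, so it is built.
Villager 1: others sum to 51; max(0, 66 - 51) = 15.
Villager 2: others sum to 69; max(0, 66 - 69) = 0.
Villager 3: others sum to 50; max(0, 66 - 50) = 16.
Villager 4: others sum to 55; max(0, 66 - 55) = 11.
Total collected = 15 + 0 + 16 + 11 = 42.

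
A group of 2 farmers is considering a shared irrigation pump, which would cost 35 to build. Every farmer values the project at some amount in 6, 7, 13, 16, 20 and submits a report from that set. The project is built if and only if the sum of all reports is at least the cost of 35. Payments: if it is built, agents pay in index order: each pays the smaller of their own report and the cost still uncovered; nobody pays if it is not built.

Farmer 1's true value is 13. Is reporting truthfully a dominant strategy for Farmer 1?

Yes

Check each profile of the others' reports and compare truth against every alternative report.
Others report (6): truth gives 0, best alternative gives 0.
Others report (7): truth gives 0, best alternative gives 0.
Others report (13): truth gives 0, best alternative gives 0.
Others report (16): truth gives 0, best alternative gives 0.
Others report (20): truth gives 0, best alternative gives 0.
In every case the truthful report is at least as good as any alternative, so it is a dominant strategy.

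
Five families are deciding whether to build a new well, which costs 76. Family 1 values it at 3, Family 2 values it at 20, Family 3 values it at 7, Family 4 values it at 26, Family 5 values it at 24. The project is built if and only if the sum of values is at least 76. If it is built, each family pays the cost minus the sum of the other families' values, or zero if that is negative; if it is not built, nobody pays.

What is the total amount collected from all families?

Total value 80 ≥ cost 76, so it is built.
Family 1: others sum to 77; max(0, 76 - 77) = 0.
Family 2: others sum to 60; max(0, 76 - 60) = 16.
Family 3: others sum to 73; max(0, 76 - 73) = 3.
Family 4: others sum to 54; max(0, 76 - 54) = 22.
Family 5: others sum to 56; max(0, 76 - 56) = 20.
Total collected = 0 + 16 + 3 + 22 + 20 = 61.

61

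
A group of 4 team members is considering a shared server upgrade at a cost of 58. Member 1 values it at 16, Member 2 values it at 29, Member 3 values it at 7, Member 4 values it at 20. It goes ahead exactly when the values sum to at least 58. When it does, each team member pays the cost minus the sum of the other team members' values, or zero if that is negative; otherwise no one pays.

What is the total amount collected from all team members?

Total value 72 ≥ cost 58, so it is built.
Member 1: others sum to 56; max(0, 58 - 56) = 2.
Member 2: others sum to 43; max(0, 58 - 43) = 15.
Member 3: others sum to 65; max(0, 58 - 65) = 0.
Member 4: others sum to 52; max(0, 58 - 52) = 6.
Total collected = 2 + 15 + 0 + 6 = 23.

23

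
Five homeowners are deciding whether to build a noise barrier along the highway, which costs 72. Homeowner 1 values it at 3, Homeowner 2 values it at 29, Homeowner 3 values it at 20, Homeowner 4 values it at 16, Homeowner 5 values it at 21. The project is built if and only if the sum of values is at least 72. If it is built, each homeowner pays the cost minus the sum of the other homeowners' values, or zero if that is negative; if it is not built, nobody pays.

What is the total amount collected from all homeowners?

Total value 89 ≥ cost 72, so it is built.
Homeowner 1: others sum to 86; max(0, 72 - 86) = 0.
Homeowner 2: others sum to 60; max(0, 72 - 60) = 12.
Homeowner 3: others sum to 69; max(0, 72 - 69) = 3.
Homeowner 4: others sum to 73; max(0, 72 - 73) = 0.
Homeowner 5: others sum to 68; max(0, 72 - 68) = 4.
Total collected = 0 + 12 + 3 + 0 + 4 = 19.

19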